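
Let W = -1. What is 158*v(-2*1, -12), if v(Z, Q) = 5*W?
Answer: -790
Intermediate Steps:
v(Z, Q) = -5 (v(Z, Q) = 5*(-1) = -5)
158*v(-2*1, -12) = 158*(-5) = -790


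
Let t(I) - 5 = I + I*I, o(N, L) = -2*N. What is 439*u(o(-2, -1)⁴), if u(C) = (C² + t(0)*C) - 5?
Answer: 29330029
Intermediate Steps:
t(I) = 5 + I + I² (t(I) = 5 + (I + I*I) = 5 + (I + I²) = 5 + I + I²)
u(C) = -5 + C² + 5*C (u(C) = (C² + (5 + 0 + 0²)*C) - 5 = (C² + (5 + 0 + 0)*C) - 5 = (C² + 5*C) - 5 = -5 + C² + 5*C)
439*u(o(-2, -1)⁴) = 439*(-5 + ((-2*(-2))⁴)² + 5*(-2*(-2))⁴) = 439*(-5 + (4⁴)² + 5*4⁴) = 439*(-5 + 256² + 5*256) = 439*(-5 + 65536 + 1280) = 439*66811 = 29330029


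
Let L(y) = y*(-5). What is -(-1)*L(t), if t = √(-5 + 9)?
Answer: -10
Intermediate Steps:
t = 2 (t = √4 = 2)
L(y) = -5*y
-(-1)*L(t) = -(-1)*(-5*2) = -(-1)*(-10) = -1*10 = -10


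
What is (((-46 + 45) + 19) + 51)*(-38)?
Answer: -2622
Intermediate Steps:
(((-46 + 45) + 19) + 51)*(-38) = ((-1 + 19) + 51)*(-38) = (18 + 51)*(-38) = 69*(-38) = -2622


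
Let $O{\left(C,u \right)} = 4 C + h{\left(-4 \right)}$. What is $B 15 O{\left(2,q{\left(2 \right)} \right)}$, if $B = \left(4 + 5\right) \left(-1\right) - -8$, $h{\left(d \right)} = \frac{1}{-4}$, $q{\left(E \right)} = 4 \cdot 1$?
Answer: $- \frac{465}{4} \approx -116.25$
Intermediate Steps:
$q{\left(E \right)} = 4$
$h{\left(d \right)} = - \frac{1}{4}$
$O{\left(C,u \right)} = - \frac{1}{4} + 4 C$ ($O{\left(C,u \right)} = 4 C - \frac{1}{4} = - \frac{1}{4} + 4 C$)
$B = -1$ ($B = 9 \left(-1\right) + 8 = -9 + 8 = -1$)
$B 15 O{\left(2,q{\left(2 \right)} \right)} = \left(-1\right) 15 \left(- \frac{1}{4} + 4 \cdot 2\right) = - 15 \left(- \frac{1}{4} + 8\right) = \left(-15\right) \frac{31}{4} = - \frac{465}{4}$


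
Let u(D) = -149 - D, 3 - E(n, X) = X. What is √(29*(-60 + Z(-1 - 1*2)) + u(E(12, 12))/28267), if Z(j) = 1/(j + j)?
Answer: I*√50189991340926/169602 ≈ 41.771*I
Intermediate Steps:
E(n, X) = 3 - X
Z(j) = 1/(2*j)
√(29*(-60 + Z(-1 - 1*2)) + u(E(12, 12))/28267) = √(29*(-60 + 1/(2*(-1 - 1*2))) + (-149 - (3 - 1*12))/28267) = √(29*(-60 + 1/(2*(-1 - 2))) + (-149 - (3 - 12))*(1/28267)) = √(29*(-60 + (½)/(-3)) + (-149 - 1*(-9))*(1/28267)) = √(29*(-60 + (½)*(-⅓)) + (-149 + 9)*(1/28267)) = √(29*(-60 - ⅙) - 140*1/28267) = √(29*(-361/6) - 140/28267) = √(-10469/6 - 140/28267) = √(-295928063/169602) = I*√50189991340926/169602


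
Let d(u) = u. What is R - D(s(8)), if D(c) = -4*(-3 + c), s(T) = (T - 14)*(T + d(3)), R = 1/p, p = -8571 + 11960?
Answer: -935363/3389 ≈ -276.00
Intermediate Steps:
p = 3389
R = 1/3389 ≈ 0.00029507
s(T) = (-14 + T)*(3 + T) (s(T) = (T - 14)*(T + 3) = (-14 + T)*(3 + T))
D(c) = 12 - 4*c
R - D(s(8)) = 1/3389 - (12 - 4*(-42 + 8² - 11*8)) = 1/3389 - (12 - 4*(-42 + 64 - 88)) = 1/3389 - (12 - 4*(-66)) = 1/3389 - (12 + 264) = 1/3389 - 1*276 = 1/3389 - 276 = -935363/3389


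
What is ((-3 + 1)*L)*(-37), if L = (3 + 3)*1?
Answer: 444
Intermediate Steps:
L = 6 (L = 6*1 = 6)
((-3 + 1)*L)*(-37) = ((-3 + 1)*6)*(-37) = -2*6*(-37) = -12*(-37) = 444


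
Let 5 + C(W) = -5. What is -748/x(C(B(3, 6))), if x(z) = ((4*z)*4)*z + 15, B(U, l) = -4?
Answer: -44/95 ≈ -0.46316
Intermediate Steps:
C(W) = -10 (C(W) = -5 - 5 = -10)
x(z) = 15 + 16*z² (x(z) = (16*z)*z + 15 = 16*z² + 15 = 15 + 16*z²)
-748/x(C(B(3, 6))) = -748/(15 + 16*(-10)²) = -748/(15 + 16*100) = -748/(15 + 1600) = -748/1615 = -748*1/1615 = -44/95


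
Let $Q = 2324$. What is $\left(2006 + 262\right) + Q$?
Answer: $4592$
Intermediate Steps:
$\left(2006 + 262\right) + Q = \left(2006 + 262\right) + 2324 = 2268 + 2324 = 4592$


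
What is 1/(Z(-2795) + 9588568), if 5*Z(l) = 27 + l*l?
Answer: 5/55754892 ≈ 8.9678e-8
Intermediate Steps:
Z(l) = 27/5 + l**2/5 (Z(l) = (27 + l*l)/5 = (27 + l**2)/5 = 27/5 + l**2/5)
1/(Z(-2795) + 9588568) = 1/((27/5 + (1/5)*(-2795)**2) + 9588568) = 1/((27/5 + (1/5)*7812025) + 9588568) = 1/((27/5 + 1562405) + 9588568) = 1/(7812052/5 + 9588568) = 1/(55754892/5) = 5/55754892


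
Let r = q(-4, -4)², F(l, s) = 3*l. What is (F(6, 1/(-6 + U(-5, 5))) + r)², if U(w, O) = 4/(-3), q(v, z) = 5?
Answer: 1849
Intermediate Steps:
U(w, O) = -4/3 (U(w, O) = 4*(-⅓) = -4/3)
r = 25 (r = 5² = 25)
(F(6, 1/(-6 + U(-5, 5))) + r)² = (3*6 + 25)² = (18 + 25)² = 43² = 1849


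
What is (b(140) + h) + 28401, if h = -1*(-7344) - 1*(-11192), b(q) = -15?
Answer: 46922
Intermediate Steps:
h = 18536 (h = 7344 + 11192 = 18536)
(b(140) + h) + 28401 = (-15 + 18536) + 28401 = 18521 + 28401 = 46922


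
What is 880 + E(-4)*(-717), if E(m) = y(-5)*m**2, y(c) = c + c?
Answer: 115600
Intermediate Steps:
y(c) = 2*c
E(m) = -10*m**2 (E(m) = (2*(-5))*m**2 = -10*m**2)
880 + E(-4)*(-717) = 880 - 10*(-4)**2*(-717) = 880 - 10*16*(-717) = 880 - 160*(-717) = 880 + 114720 = 115600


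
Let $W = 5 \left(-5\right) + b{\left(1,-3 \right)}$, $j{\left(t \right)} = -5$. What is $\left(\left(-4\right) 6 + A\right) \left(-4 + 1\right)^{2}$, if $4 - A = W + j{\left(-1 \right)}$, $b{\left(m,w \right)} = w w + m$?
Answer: $0$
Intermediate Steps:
$b{\left(m,w \right)} = m + w^{2}$ ($b{\left(m,w \right)} = w^{2} + m = m + w^{2}$)
$W = -15$ ($W = 5 \left(-5\right) + \left(1 + \left(-3\right)^{2}\right) = -25 + \left(1 + 9\right) = -25 + 10 = -15$)
$A = 24$ ($A = 4 - \left(-15 - 5\right) = 4 - -20 = 4 + 20 = 24$)
$\left(\left(-4\right) 6 + A\right) \left(-4 + 1\right)^{2} = \left(\left(-4\right) 6 + 24\right) \left(-4 + 1\right)^{2} = \left(-24 + 24\right) \left(-3\right)^{2} = 0 \cdot 9 = 0$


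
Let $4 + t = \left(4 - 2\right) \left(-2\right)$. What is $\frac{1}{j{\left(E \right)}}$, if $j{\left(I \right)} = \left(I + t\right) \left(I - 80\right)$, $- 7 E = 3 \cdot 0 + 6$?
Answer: $\frac{49}{35092} \approx 0.0013963$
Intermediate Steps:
$t = -8$ ($t = -4 + \left(4 - 2\right) \left(-2\right) = -4 + 2 \left(-2\right) = -4 - 4 = -8$)
$E = - \frac{6}{7}$ ($E = - \frac{3 \cdot 0 + 6}{7} = - \frac{0 + 6}{7} = \left(- \frac{1}{7}\right) 6 = - \frac{6}{7} \approx -0.85714$)
$j{\left(I \right)} = \left(-80 + I\right) \left(-8 + I\right)$ ($j{\left(I \right)} = \left(I - 8\right) \left(I - 80\right) = \left(-8 + I\right) \left(-80 + I\right) = \left(-80 + I\right) \left(-8 + I\right)$)
$\frac{1}{j{\left(E \right)}} = \frac{1}{640 + \left(- \frac{6}{7}\right)^{2} - - \frac{528}{7}} = \frac{1}{640 + \frac{36}{49} + \frac{528}{7}} = \frac{1}{\frac{35092}{49}} = \frac{49}{35092}$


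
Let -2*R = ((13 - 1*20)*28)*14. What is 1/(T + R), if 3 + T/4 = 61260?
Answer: 1/246400 ≈ 4.0584e-6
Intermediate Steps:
T = 245028 (T = -12 + 4*61260 = -12 + 245040 = 245028)
R = 1372 (R = -(13 - 1*20)*28*14/2 = -(13 - 20)*28*14/2 = -(-7*28)*14/2 = -(-98)*14 = -½*(-2744) = 1372)
1/(T + R) = 1/(245028 + 1372) = 1/246400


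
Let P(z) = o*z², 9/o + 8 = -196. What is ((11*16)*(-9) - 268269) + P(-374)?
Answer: -276024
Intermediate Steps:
o = -3/68 (o = 9/(-8 - 196) = 9/(-204) = 9*(-1/204) = -3/68 ≈ -0.044118)
P(z) = -3*z²/68
((11*16)*(-9) - 268269) + P(-374) = ((11*16)*(-9) - 268269) - 3/68*(-374)² = (176*(-9) - 268269) - 3/68*139876 = (-1584 - 268269) - 6171 = -269853 - 6171 = -276024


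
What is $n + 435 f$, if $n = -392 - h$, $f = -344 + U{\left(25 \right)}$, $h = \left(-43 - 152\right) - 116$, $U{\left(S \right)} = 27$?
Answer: $-137976$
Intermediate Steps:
$h = -311$ ($h = -195 - 116 = -311$)
$f = -317$ ($f = -344 + 27 = -317$)
$n = -81$ ($n = -392 - -311 = -392 + 311 = -81$)
$n + 435 f = -81 + 435 \left(-317\right) = -81 - 137895 = -137976$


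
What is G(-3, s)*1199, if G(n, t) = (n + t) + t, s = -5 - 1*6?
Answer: -29975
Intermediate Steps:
s = -11 (s = -5 - 6 = -11)
G(n, t) = n + 2*t
G(-3, s)*1199 = (-3 + 2*(-11))*1199 = (-3 - 22)*1199 = -25*1199 = -29975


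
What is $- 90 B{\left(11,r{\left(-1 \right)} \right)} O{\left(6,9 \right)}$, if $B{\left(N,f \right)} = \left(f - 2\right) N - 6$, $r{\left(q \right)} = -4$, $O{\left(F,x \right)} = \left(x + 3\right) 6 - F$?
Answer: $427680$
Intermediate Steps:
$O{\left(F,x \right)} = 18 - F + 6 x$ ($O{\left(F,x \right)} = \left(3 + x\right) 6 - F = \left(18 + 6 x\right) - F = 18 - F + 6 x$)
$B{\left(N,f \right)} = -6 + N \left(-2 + f\right)$ ($B{\left(N,f \right)} = \left(f - 2\right) N - 6 = \left(-2 + f\right) N - 6 = N \left(-2 + f\right) - 6 = -6 + N \left(-2 + f\right)$)
$- 90 B{\left(11,r{\left(-1 \right)} \right)} O{\left(6,9 \right)} = - 90 \left(-6 - 22 + 11 \left(-4\right)\right) \left(18 - 6 + 6 \cdot 9\right) = - 90 \left(-6 - 22 - 44\right) \left(18 - 6 + 54\right) = \left(-90\right) \left(-72\right) 66 = 6480 \cdot 66 = 427680$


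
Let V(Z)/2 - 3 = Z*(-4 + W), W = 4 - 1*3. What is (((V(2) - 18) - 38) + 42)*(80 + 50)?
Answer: -2600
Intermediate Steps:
W = 1 (W = 4 - 3 = 1)
V(Z) = 6 - 6*Z (V(Z) = 6 + 2*(Z*(-4 + 1)) = 6 + 2*(Z*(-3)) = 6 + 2*(-3*Z) = 6 - 6*Z)
(((V(2) - 18) - 38) + 42)*(80 + 50) = ((((6 - 6*2) - 18) - 38) + 42)*(80 + 50) = ((((6 - 12) - 18) - 38) + 42)*130 = (((-6 - 18) - 38) + 42)*130 = ((-24 - 38) + 42)*130 = (-62 + 42)*130 = -20*130 = -2600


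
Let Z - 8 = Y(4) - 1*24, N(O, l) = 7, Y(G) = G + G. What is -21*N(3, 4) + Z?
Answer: -155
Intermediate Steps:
Y(G) = 2*G
Z = -8 (Z = 8 + (2*4 - 1*24) = 8 + (8 - 24) = 8 - 16 = -8)
-21*N(3, 4) + Z = -21*7 - 8 = -147 - 8 = -155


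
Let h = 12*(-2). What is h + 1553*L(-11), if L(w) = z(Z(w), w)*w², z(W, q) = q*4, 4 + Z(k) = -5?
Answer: -8268196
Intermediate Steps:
Z(k) = -9 (Z(k) = -4 - 5 = -9)
z(W, q) = 4*q
L(w) = 4*w³ (L(w) = (4*w)*w² = 4*w³)
h = -24
h + 1553*L(-11) = -24 + 1553*(4*(-11)³) = -24 + 1553*(4*(-1331)) = -24 + 1553*(-5324) = -24 - 8268172 = -8268196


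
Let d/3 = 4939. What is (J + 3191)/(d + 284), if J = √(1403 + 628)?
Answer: 3191/15101 + √2031/15101 ≈ 0.21429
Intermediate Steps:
d = 14817 (d = 3*4939 = 14817)
J = √2031 ≈ 45.067
(J + 3191)/(d + 284) = (√2031 + 3191)/(14817 + 284) = (3191 + √2031)/15101 = (3191 + √2031)*(1/15101) = 3191/15101 + √2031/15101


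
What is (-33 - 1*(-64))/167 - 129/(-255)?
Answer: 9816/14195 ≈ 0.69151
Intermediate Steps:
(-33 - 1*(-64))/167 - 129/(-255) = (-33 + 64)*(1/167) - 129*(-1/255) = 31*(1/167) + 43/85 = 31/167 + 43/85 = 9816/14195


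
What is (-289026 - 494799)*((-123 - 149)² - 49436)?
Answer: -19241336100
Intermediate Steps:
(-289026 - 494799)*((-123 - 149)² - 49436) = -783825*((-272)² - 49436) = -783825*(73984 - 49436) = -783825*24548 = -19241336100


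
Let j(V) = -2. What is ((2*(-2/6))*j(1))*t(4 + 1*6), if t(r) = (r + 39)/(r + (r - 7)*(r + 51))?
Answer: 196/579 ≈ 0.33851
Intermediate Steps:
t(r) = (39 + r)/(r + (-7 + r)*(51 + r))
((2*(-2/6))*j(1))*t(4 + 1*6) = ((2*(-2/6))*(-2))*((39 + (4 + 1*6))/(-357 + (4 + 1*6)² + 45*(4 + 1*6))) = ((2*(-2*⅙))*(-2))*((39 + (4 + 6))/(-357 + (4 + 6)² + 45*(4 + 6))) = ((2*(-⅓))*(-2))*((39 + 10)/(-357 + 10² + 45*10)) = (-⅔*(-2))*(49/(-357 + 100 + 450)) = 4*(49/193)/3 = 4*((1/193)*49)/3 = (4/3)*(49/193) = 196/579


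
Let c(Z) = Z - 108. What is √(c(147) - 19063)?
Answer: 4*I*√1189 ≈ 137.93*I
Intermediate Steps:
c(Z) = -108 + Z
√(c(147) - 19063) = √((-108 + 147) - 19063) = √(39 - 19063) = √(-19024) = 4*I*√1189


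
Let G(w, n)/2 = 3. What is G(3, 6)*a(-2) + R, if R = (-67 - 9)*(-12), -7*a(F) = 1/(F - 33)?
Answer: 223446/245 ≈ 912.02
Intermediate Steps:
G(w, n) = 6 (G(w, n) = 2*3 = 6)
a(F) = -1/(7*(-33 + F)) (a(F) = -1/(7*(F - 33)) = -1/(7*(-33 + F)))
R = 912 (R = -76*(-12) = 912)
G(3, 6)*a(-2) + R = 6*(-1/(-231 + 7*(-2))) + 912 = 6*(-1/(-231 - 14)) + 912 = 6*(-1/(-245)) + 912 = 6*(-1*(-1/245)) + 912 = 6*(1/245) + 912 = 6/245 + 912 = 223446/245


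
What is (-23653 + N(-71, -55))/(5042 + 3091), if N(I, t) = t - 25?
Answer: -7911/2711 ≈ -2.9181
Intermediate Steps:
N(I, t) = -25 + t
(-23653 + N(-71, -55))/(5042 + 3091) = (-23653 + (-25 - 55))/(5042 + 3091) = (-23653 - 80)/8133 = -23733*1/8133 = -7911/2711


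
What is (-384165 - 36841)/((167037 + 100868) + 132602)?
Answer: -421006/400507 ≈ -1.0512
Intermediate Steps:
(-384165 - 36841)/((167037 + 100868) + 132602) = -421006/(267905 + 132602) = -421006/400507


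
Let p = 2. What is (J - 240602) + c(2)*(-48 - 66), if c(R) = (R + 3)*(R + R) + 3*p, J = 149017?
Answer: -94549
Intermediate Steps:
c(R) = 6 + 2*R*(3 + R) (c(R) = (R + 3)*(R + R) + 3*2 = (3 + R)*(2*R) + 6 = 2*R*(3 + R) + 6 = 6 + 2*R*(3 + R))
(J - 240602) + c(2)*(-48 - 66) = (149017 - 240602) + (6 + 2*2**2 + 6*2)*(-48 - 66) = -91585 + (6 + 2*4 + 12)*(-114) = -91585 + (6 + 8 + 12)*(-114) = -91585 + 26*(-114) = -91585 - 2964 = -94549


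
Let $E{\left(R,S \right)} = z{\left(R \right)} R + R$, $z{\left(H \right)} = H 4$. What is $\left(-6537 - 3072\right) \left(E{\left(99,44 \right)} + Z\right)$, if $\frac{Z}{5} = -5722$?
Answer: $-102749037$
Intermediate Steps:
$Z = -28610$ ($Z = 5 \left(-5722\right) = -28610$)
$z{\left(H \right)} = 4 H$
$E{\left(R,S \right)} = R + 4 R^{2}$ ($E{\left(R,S \right)} = 4 R R + R = 4 R^{2} + R = R + 4 R^{2}$)
$\left(-6537 - 3072\right) \left(E{\left(99,44 \right)} + Z\right) = \left(-6537 - 3072\right) \left(99 \left(1 + 4 \cdot 99\right) - 28610\right) = - 9609 \left(99 \left(1 + 396\right) - 28610\right) = - 9609 \left(99 \cdot 397 - 28610\right) = - 9609 \left(39303 - 28610\right) = \left(-9609\right) 10693 = -102749037$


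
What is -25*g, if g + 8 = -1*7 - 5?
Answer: 500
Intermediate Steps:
g = -20 (g = -8 + (-1*7 - 5) = -8 + (-7 - 5) = -8 - 12 = -20)
-25*g = -25*(-20) = 500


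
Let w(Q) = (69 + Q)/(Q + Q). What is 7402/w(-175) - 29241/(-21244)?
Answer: 27519965173/1125932 ≈ 24442.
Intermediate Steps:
w(Q) = (69 + Q)/(2*Q) (w(Q) = (69 + Q)/((2*Q)) = (69 + Q)*(1/(2*Q)) = (69 + Q)/(2*Q))
7402/w(-175) - 29241/(-21244) = 7402/(((½)*(69 - 175)/(-175))) - 29241/(-21244) = 7402/(((½)*(-1/175)*(-106))) - 29241*(-1/21244) = 7402/(53/175) + 29241/21244 = 7402*(175/53) + 29241/21244 = 1295350/53 + 29241/21244 = 27519965173/1125932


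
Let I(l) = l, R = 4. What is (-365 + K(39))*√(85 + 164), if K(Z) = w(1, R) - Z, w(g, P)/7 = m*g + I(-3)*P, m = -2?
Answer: -502*√249 ≈ -7921.4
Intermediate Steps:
w(g, P) = -21*P - 14*g (w(g, P) = 7*(-2*g - 3*P) = 7*(-3*P - 2*g) = -21*P - 14*g)
K(Z) = -98 - Z (K(Z) = (-21*4 - 14*1) - Z = (-84 - 14) - Z = -98 - Z)
(-365 + K(39))*√(85 + 164) = (-365 + (-98 - 1*39))*√(85 + 164) = (-365 + (-98 - 39))*√249 = (-365 - 137)*√249 = -502*√249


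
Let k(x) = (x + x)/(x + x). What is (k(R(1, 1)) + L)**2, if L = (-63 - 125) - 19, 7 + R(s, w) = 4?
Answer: 42436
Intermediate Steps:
R(s, w) = -3 (R(s, w) = -7 + 4 = -3)
L = -207 (L = -188 - 19 = -207)
k(x) = 1 (k(x) = (2*x)/((2*x)) = (2*x)*(1/(2*x)) = 1)
(k(R(1, 1)) + L)**2 = (1 - 207)**2 = (-206)**2 = 42436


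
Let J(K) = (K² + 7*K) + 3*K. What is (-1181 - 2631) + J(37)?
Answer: -2073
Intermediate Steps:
J(K) = K² + 10*K
(-1181 - 2631) + J(37) = (-1181 - 2631) + 37*(10 + 37) = -3812 + 37*47 = -3812 + 1739 = -2073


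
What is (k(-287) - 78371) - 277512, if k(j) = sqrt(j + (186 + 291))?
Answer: -355883 + sqrt(190) ≈ -3.5587e+5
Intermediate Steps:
k(j) = sqrt(477 + j) (k(j) = sqrt(j + 477) = sqrt(477 + j))
(k(-287) - 78371) - 277512 = (sqrt(477 - 287) - 78371) - 277512 = (sqrt(190) - 78371) - 277512 = (-78371 + sqrt(190)) - 277512 = -355883 + sqrt(190)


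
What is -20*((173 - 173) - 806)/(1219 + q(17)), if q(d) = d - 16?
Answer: 806/61 ≈ 13.213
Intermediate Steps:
q(d) = -16 + d
-20*((173 - 173) - 806)/(1219 + q(17)) = -20*((173 - 173) - 806)/(1219 + (-16 + 17)) = -20*(0 - 806)/(1219 + 1) = -(-16120)/1220 = -20*(-403/610) = 806/61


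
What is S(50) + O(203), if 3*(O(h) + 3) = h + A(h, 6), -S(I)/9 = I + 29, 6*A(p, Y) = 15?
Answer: -1291/2 ≈ -645.50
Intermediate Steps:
A(p, Y) = 5/2 (A(p, Y) = (1/6)*15 = 5/2)
S(I) = -261 - 9*I (S(I) = -9*(I + 29) = -9*(29 + I) = -261 - 9*I)
O(h) = -13/6 + h/3 (O(h) = -3 + (h + 5/2)/3 = -3 + (5/2 + h)/3 = -3 + (5/6 + h/3) = -13/6 + h/3)
S(50) + O(203) = (-261 - 9*50) + (-13/6 + (1/3)*203) = (-261 - 450) + (-13/6 + 203/3) = -711 + 131/2 = -1291/2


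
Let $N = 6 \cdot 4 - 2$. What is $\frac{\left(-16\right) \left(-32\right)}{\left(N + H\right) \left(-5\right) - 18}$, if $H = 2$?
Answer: $- \frac{256}{69} \approx -3.7101$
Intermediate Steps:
$N = 22$ ($N = 24 - 2 = 22$)
$\frac{\left(-16\right) \left(-32\right)}{\left(N + H\right) \left(-5\right) - 18} = \frac{\left(-16\right) \left(-32\right)}{\left(22 + 2\right) \left(-5\right) - 18} = \frac{512}{24 \left(-5\right) - 18} = \frac{512}{-120 - 18} = \frac{512}{-138} = 512 \left(- \frac{1}{138}\right) = - \frac{256}{69}$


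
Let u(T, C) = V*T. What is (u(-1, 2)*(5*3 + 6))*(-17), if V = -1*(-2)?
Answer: 714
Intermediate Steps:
V = 2
u(T, C) = 2*T
(u(-1, 2)*(5*3 + 6))*(-17) = ((2*(-1))*(5*3 + 6))*(-17) = -2*(15 + 6)*(-17) = -2*21*(-17) = -42*(-17) = 714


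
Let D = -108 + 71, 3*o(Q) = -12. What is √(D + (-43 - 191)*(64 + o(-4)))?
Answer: I*√14077 ≈ 118.65*I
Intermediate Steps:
o(Q) = -4 (o(Q) = (⅓)*(-12) = -4)
D = -37
√(D + (-43 - 191)*(64 + o(-4))) = √(-37 + (-43 - 191)*(64 - 4)) = √(-37 - 234*60) = √(-37 - 14040) = √(-14077) = I*√14077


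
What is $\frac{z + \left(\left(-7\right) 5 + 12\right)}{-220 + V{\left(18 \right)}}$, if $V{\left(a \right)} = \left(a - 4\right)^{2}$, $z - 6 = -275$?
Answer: $\frac{73}{6} \approx 12.167$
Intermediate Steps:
$z = -269$ ($z = 6 - 275 = -269$)
$V{\left(a \right)} = \left(-4 + a\right)^{2}$
$\frac{z + \left(\left(-7\right) 5 + 12\right)}{-220 + V{\left(18 \right)}} = \frac{-269 + \left(\left(-7\right) 5 + 12\right)}{-220 + \left(-4 + 18\right)^{2}} = \frac{-269 + \left(-35 + 12\right)}{-220 + 14^{2}} = \frac{-269 - 23}{-220 + 196} = - \frac{292}{-24} = \left(-292\right) \left(- \frac{1}{24}\right) = \frac{73}{6}$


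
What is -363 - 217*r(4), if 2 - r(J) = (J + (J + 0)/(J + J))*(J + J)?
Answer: 7015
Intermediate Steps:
r(J) = 2 - 2*J*(1/2 + J) (r(J) = 2 - (J + (J + 0)/(J + J))*(J + J) = 2 - (J + J/((2*J)))*2*J = 2 - (J + J*(1/(2*J)))*2*J = 2 - (J + 1/2)*2*J = 2 - (1/2 + J)*2*J = 2 - 2*J*(1/2 + J))
-363 - 217*r(4) = -363 - 217*(2 - 1*4 - 2*4**2) = -363 - 217*(2 - 4 - 2*16) = -363 - 217*(2 - 4 - 32) = -363 - 217*(-34) = -363 + 7378 = 7015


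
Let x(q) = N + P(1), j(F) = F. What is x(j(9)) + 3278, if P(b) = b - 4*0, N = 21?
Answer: 3300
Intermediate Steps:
P(b) = b (P(b) = b + 0 = b)
x(q) = 22 (x(q) = 21 + 1 = 22)
x(j(9)) + 3278 = 22 + 3278 = 3300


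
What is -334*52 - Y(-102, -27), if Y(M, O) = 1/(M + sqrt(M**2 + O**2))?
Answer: -4220458/243 - sqrt(1237)/243 ≈ -17368.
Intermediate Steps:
-334*52 - Y(-102, -27) = -334*52 - 1/(-102 + sqrt((-102)**2 + (-27)**2)) = -17368 - 1/(-102 + sqrt(10404 + 729)) = -17368 - 1/(-102 + sqrt(11133)) = -17368 - 1/(-102 + 3*sqrt(1237))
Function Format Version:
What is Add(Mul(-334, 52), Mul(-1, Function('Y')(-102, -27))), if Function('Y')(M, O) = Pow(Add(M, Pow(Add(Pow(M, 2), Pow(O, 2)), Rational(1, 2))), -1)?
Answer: Add(Rational(-4220458, 243), Mul(Rational(-1, 243), Pow(1237, Rational(1, 2)))) ≈ -17368.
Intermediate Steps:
Add(Mul(-334, 52), Mul(-1, Function('Y')(-102, -27))) = Add(Mul(-334, 52), Mul(-1, Pow(Add(-102, Pow(Add(Pow(-102, 2), Pow(-27, 2)), Rational(1, 2))), -1))) = Add(-17368, Mul(-1, Pow(Add(-102, Pow(Add(10404, 729), Rational(1, 2))), -1))) = Add(-17368, Mul(-1, Pow(Add(-102, Pow(11133, Rational(1, 2))), -1))) = Add(-17368, Mul(-1, Pow(Add(-102, Mul(3, Pow(1237, Rational(1, 2)))), -1)))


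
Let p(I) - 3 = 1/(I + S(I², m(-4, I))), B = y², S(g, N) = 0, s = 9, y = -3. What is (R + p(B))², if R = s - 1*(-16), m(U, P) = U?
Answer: 64009/81 ≈ 790.23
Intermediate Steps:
B = 9 (B = (-3)² = 9)
p(I) = 3 + 1/I (p(I) = 3 + 1/(I + 0) = 3 + 1/I)
R = 25 (R = 9 - 1*(-16) = 9 + 16 = 25)
(R + p(B))² = (25 + (3 + 1/9))² = (25 + (3 + ⅑))² = (25 + 28/9)² = (253/9)² = 64009/81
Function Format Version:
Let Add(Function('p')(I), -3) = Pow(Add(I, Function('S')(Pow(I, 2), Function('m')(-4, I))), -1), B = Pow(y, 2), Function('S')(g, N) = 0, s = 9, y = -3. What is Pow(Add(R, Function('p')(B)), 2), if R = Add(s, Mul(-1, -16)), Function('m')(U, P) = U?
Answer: Rational(64009, 81) ≈ 790.23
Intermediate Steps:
B = 9 (B = Pow(-3, 2) = 9)
Function('p')(I) = Add(3, Pow(I, -1)) (Function('p')(I) = Add(3, Pow(Add(I, 0), -1)) = Add(3, Pow(I, -1)))
R = 25 (R = Add(9, Mul(-1, -16)) = Add(9, 16) = 25)
Pow(Add(R, Function('p')(B)), 2) = Pow(Add(25, Add(3, Pow(9, -1))), 2) = Pow(Add(25, Add(3, Rational(1, 9))), 2) = Pow(Add(25, Rational(28, 9)), 2) = Pow(Rational(253, 9), 2) = Rational(64009, 81)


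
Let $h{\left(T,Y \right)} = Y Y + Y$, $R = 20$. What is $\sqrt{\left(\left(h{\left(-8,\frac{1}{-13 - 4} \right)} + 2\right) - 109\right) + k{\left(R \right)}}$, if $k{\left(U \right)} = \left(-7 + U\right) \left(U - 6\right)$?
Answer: $\frac{11 \sqrt{179}}{17} \approx 8.6571$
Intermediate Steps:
$h{\left(T,Y \right)} = Y + Y^{2}$ ($h{\left(T,Y \right)} = Y^{2} + Y = Y + Y^{2}$)
$k{\left(U \right)} = \left(-7 + U\right) \left(-6 + U\right)$
$\sqrt{\left(\left(h{\left(-8,\frac{1}{-13 - 4} \right)} + 2\right) - 109\right) + k{\left(R \right)}} = \sqrt{\left(\left(\frac{1 + \frac{1}{-13 - 4}}{-13 - 4} + 2\right) - 109\right) + \left(42 + 20^{2} - 260\right)} = \sqrt{\left(\left(\frac{1 + \frac{1}{-17}}{-17} + 2\right) - 109\right) + \left(42 + 400 - 260\right)} = \sqrt{\left(\left(- \frac{1 - \frac{1}{17}}{17} + 2\right) - 109\right) + 182} = \sqrt{\left(\left(\left(- \frac{1}{17}\right) \frac{16}{17} + 2\right) - 109\right) + 182} = \sqrt{\left(\left(- \frac{16}{289} + 2\right) - 109\right) + 182} = \sqrt{\left(\frac{562}{289} - 109\right) + 182} = \sqrt{- \frac{30939}{289} + 182} = \sqrt{\frac{21659}{289}} = \frac{11 \sqrt{179}}{17}$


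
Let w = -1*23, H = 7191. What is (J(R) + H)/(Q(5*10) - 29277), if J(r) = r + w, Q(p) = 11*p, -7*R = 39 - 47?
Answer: -50184/201089 ≈ -0.24956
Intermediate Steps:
R = 8/7 (R = -(39 - 47)/7 = -⅐*(-8) = 8/7 ≈ 1.1429)
w = -23
J(r) = -23 + r (J(r) = r - 23 = -23 + r)
(J(R) + H)/(Q(5*10) - 29277) = ((-23 + 8/7) + 7191)/(11*(5*10) - 29277) = (-153/7 + 7191)/(11*50 - 29277) = 50184/(7*(550 - 29277)) = (50184/7)/(-28727) = (50184/7)*(-1/28727) = -50184/201089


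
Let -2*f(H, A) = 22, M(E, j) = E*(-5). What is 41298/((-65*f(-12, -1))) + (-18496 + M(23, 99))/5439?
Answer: 5711161/105105 ≈ 54.338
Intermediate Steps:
M(E, j) = -5*E
f(H, A) = -11 (f(H, A) = -½*22 = -11)
41298/((-65*f(-12, -1))) + (-18496 + M(23, 99))/5439 = 41298/((-65*(-11))) + (-18496 - 5*23)/5439 = 41298/715 + (-18496 - 115)*(1/5439) = 41298*(1/715) - 18611*1/5439 = 41298/715 - 503/147 = 5711161/105105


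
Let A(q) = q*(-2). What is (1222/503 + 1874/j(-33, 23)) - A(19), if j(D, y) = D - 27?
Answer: 138769/15090 ≈ 9.1961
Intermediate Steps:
A(q) = -2*q
j(D, y) = -27 + D
(1222/503 + 1874/j(-33, 23)) - A(19) = (1222/503 + 1874/(-27 - 33)) - (-2)*19 = (1222*(1/503) + 1874/(-60)) - 1*(-38) = (1222/503 + 1874*(-1/60)) + 38 = (1222/503 - 937/30) + 38 = -434651/15090 + 38 = 138769/15090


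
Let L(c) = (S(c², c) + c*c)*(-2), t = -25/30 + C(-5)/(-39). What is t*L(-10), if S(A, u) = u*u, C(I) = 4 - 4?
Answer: 1000/3 ≈ 333.33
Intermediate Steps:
C(I) = 0
t = -⅚ (t = -25/30 + 0/(-39) = -25*1/30 + 0*(-1/39) = -⅚ + 0 = -⅚ ≈ -0.83333)
S(A, u) = u²
L(c) = -4*c² (L(c) = (c² + c*c)*(-2) = (c² + c²)*(-2) = (2*c²)*(-2) = -4*c²)
t*L(-10) = -(-10)*(-10)²/3 = -(-10)*100/3 = -⅚*(-400) = 1000/3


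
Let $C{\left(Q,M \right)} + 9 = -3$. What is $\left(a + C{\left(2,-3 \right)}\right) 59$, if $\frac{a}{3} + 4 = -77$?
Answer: $-15045$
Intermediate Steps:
$a = -243$ ($a = -12 + 3 \left(-77\right) = -12 - 231 = -243$)
$C{\left(Q,M \right)} = -12$ ($C{\left(Q,M \right)} = -9 - 3 = -12$)
$\left(a + C{\left(2,-3 \right)}\right) 59 = \left(-243 - 12\right) 59 = \left(-255\right) 59 = -15045$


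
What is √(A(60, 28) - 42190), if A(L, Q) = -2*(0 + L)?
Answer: I*√42310 ≈ 205.69*I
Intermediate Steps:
A(L, Q) = -2*L
√(A(60, 28) - 42190) = √(-2*60 - 42190) = √(-120 - 42190) = √(-42310) = I*√42310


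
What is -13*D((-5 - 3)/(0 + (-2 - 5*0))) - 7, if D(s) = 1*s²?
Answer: -215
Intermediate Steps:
D(s) = s²
-13*D((-5 - 3)/(0 + (-2 - 5*0))) - 7 = -13*(-5 - 3)²/(0 + (-2 - 5*0))² - 7 = -13*64/(0 + (-2 + 0))² - 7 = -13*64/(0 - 2)² - 7 = -13*(-8/(-2))² - 7 = -13*(-8*(-½))² - 7 = -13*4² - 7 = -13*16 - 7 = -208 - 7 = -215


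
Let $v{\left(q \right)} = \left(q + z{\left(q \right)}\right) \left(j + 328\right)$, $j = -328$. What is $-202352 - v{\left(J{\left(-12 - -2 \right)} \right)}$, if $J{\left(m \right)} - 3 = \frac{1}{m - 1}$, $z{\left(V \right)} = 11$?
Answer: $-202352$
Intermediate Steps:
$J{\left(m \right)} = 3 + \frac{1}{-1 + m}$ ($J{\left(m \right)} = 3 + \frac{1}{m - 1} = 3 + \frac{1}{-1 + m}$)
$v{\left(q \right)} = 0$ ($v{\left(q \right)} = \left(q + 11\right) \left(-328 + 328\right) = \left(11 + q\right) 0 = 0$)
$-202352 - v{\left(J{\left(-12 - -2 \right)} \right)} = -202352 - 0 = -202352 + 0 = -202352$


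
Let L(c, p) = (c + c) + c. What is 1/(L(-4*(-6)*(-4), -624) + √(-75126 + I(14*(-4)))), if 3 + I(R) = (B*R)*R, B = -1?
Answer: -288/161209 - I*√78265/161209 ≈ -0.0017865 - 0.0017354*I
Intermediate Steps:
I(R) = -3 - R² (I(R) = -3 + (-R)*R = -3 - R²)
L(c, p) = 3*c (L(c, p) = 2*c + c = 3*c)
1/(L(-4*(-6)*(-4), -624) + √(-75126 + I(14*(-4)))) = 1/(3*(-4*(-6)*(-4)) + √(-75126 + (-3 - (14*(-4))²))) = 1/(3*(24*(-4)) + √(-75126 + (-3 - 1*(-56)²))) = 1/(3*(-96) + √(-75126 + (-3 - 1*3136))) = 1/(-288 + √(-75126 + (-3 - 3136))) = 1/(-288 + √(-75126 - 3139)) = 1/(-288 + √(-78265)) = 1/(-288 + I*√78265)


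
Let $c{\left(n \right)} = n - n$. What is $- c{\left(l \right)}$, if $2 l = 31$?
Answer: $0$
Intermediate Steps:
$l = \frac{31}{2}$ ($l = \frac{1}{2} \cdot 31 = \frac{31}{2} \approx 15.5$)
$c{\left(n \right)} = 0$
$- c{\left(l \right)} = \left(-1\right) 0 = 0$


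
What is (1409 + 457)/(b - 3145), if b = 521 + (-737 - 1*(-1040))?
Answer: -1866/2321 ≈ -0.80396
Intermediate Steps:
b = 824 (b = 521 + (-737 + 1040) = 521 + 303 = 824)
(1409 + 457)/(b - 3145) = (1409 + 457)/(824 - 3145) = 1866/(-2321) = 1866*(-1/2321) = -1866/2321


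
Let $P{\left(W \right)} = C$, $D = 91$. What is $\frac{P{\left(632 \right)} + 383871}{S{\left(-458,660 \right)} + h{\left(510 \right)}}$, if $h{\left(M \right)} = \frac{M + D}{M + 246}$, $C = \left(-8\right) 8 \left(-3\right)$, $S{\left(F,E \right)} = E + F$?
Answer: $\frac{290351628}{153313} \approx 1893.8$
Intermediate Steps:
$C = 192$ ($C = \left(-64\right) \left(-3\right) = 192$)
$P{\left(W \right)} = 192$
$h{\left(M \right)} = \frac{91 + M}{246 + M}$ ($h{\left(M \right)} = \frac{M + 91}{M + 246} = \frac{91 + M}{246 + M}$)
$\frac{P{\left(632 \right)} + 383871}{S{\left(-458,660 \right)} + h{\left(510 \right)}} = \frac{192 + 383871}{\left(660 - 458\right) + \frac{91 + 510}{246 + 510}} = \frac{384063}{202 + \frac{1}{756} \cdot 601} = \frac{384063}{202 + \frac{601}{756}} = \frac{384063}{\frac{153313}{756}} = 384063 \cdot \frac{756}{153313} = \frac{290351628}{153313}$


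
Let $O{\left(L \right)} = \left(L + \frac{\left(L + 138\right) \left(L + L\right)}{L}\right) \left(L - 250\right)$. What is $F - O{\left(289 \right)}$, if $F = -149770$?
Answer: $-194347$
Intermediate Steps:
$O{\left(L \right)} = \left(-250 + L\right) \left(276 + 3 L\right)$ ($O{\left(L \right)} = \left(L + \frac{\left(138 + L\right) 2 L}{L}\right) \left(-250 + L\right) = \left(L + \frac{2 L \left(138 + L\right)}{L}\right) \left(-250 + L\right) = \left(L + \left(276 + 2 L\right)\right) \left(-250 + L\right) = \left(276 + 3 L\right) \left(-250 + L\right) = \left(-250 + L\right) \left(276 + 3 L\right)$)
$F - O{\left(289 \right)} = -149770 - \left(-69000 - 136986 + 3 \cdot 289^{2}\right) = -149770 - \left(-69000 - 136986 + 3 \cdot 83521\right) = -149770 - \left(-69000 - 136986 + 250563\right) = -149770 - 44577 = -194347$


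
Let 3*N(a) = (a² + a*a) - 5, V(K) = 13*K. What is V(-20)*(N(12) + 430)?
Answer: -408980/3 ≈ -1.3633e+5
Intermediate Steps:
N(a) = -5/3 + 2*a²/3 (N(a) = ((a² + a*a) - 5)/3 = ((a² + a²) - 5)/3 = (2*a² - 5)/3 = (-5 + 2*a²)/3 = -5/3 + 2*a²/3)
V(-20)*(N(12) + 430) = (13*(-20))*((-5/3 + (⅔)*12²) + 430) = -260*((-5/3 + (⅔)*144) + 430) = -260*((-5/3 + 96) + 430) = -260*(283/3 + 430) = -260*1573/3 = -408980/3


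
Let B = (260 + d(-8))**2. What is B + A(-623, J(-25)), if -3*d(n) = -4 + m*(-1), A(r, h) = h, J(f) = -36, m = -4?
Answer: 67564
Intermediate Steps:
d(n) = 0 (d(n) = -(-4 - 4*(-1))/3 = -(-4 + 4)/3 = -1/3*0 = 0)
B = 67600 (B = (260 + 0)**2 = 260**2 = 67600)
B + A(-623, J(-25)) = 67600 - 36 = 67564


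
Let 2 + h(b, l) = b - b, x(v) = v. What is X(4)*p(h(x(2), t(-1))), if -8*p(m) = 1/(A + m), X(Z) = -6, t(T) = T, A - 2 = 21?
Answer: 1/28 ≈ 0.035714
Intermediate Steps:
A = 23 (A = 2 + 21 = 23)
h(b, l) = -2 (h(b, l) = -2 + (b - b) = -2 + 0 = -2)
p(m) = -1/(8*(23 + m))
X(4)*p(h(x(2), t(-1))) = -(-6)/(184 + 8*(-2)) = -(-6)/(184 - 16) = -(-6)/168 = -6*(-1/168) = 1/28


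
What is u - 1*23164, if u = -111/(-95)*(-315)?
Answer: -447109/19 ≈ -23532.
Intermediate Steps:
u = -6993/19 (u = -111*(-1/95)*(-315) = (111/95)*(-315) = -6993/19 ≈ -368.05)
u - 1*23164 = -6993/19 - 1*23164 = -6993/19 - 23164 = -447109/19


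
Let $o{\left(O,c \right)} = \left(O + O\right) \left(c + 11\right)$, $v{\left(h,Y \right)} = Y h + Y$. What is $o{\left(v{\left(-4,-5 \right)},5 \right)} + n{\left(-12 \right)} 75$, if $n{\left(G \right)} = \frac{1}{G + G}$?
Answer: $\frac{3815}{8} \approx 476.88$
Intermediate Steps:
$n{\left(G \right)} = \frac{1}{2 G}$
$v{\left(h,Y \right)} = Y + Y h$
$o{\left(O,c \right)} = 2 O \left(11 + c\right)$
$o{\left(v{\left(-4,-5 \right)},5 \right)} + n{\left(-12 \right)} 75 = 2 \left(- 5 \left(1 - 4\right)\right) \left(11 + 5\right) + \frac{1}{2 \left(-12\right)} 75 = 2 \left(\left(-5\right) \left(-3\right)\right) 16 + \frac{1}{2} \left(- \frac{1}{12}\right) 75 = 2 \cdot 15 \cdot 16 - \frac{25}{8} = 480 - \frac{25}{8} = \frac{3815}{8}$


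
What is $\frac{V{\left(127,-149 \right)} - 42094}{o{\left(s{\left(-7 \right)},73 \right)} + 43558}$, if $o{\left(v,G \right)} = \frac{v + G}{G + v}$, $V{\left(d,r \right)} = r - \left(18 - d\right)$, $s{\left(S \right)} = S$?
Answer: $- \frac{42134}{43559} \approx -0.96729$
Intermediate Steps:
$V{\left(d,r \right)} = -18 + d + r$ ($V{\left(d,r \right)} = r + \left(-18 + d\right) = -18 + d + r$)
$o{\left(v,G \right)} = 1$ ($o{\left(v,G \right)} = \frac{G + v}{G + v} = 1$)
$\frac{V{\left(127,-149 \right)} - 42094}{o{\left(s{\left(-7 \right)},73 \right)} + 43558} = \frac{\left(-18 + 127 - 149\right) - 42094}{1 + 43558} = \frac{-40 - 42094}{43559} = \left(-42134\right) \frac{1}{43559} = - \frac{42134}{43559}$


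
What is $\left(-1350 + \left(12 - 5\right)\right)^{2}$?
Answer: $1803649$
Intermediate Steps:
$\left(-1350 + \left(12 - 5\right)\right)^{2} = \left(-1350 + 7\right)^{2} = \left(-1343\right)^{2} = 1803649$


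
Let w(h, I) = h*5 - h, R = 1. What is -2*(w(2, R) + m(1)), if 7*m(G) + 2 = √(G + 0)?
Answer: -110/7 ≈ -15.714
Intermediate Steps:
w(h, I) = 4*h (w(h, I) = 5*h - h = 4*h)
m(G) = -2/7 + √G/7 (m(G) = -2/7 + √(G + 0)/7 = -2/7 + √G/7)
-2*(w(2, R) + m(1)) = -2*(4*2 + (-2/7 + √1/7)) = -2*(8 + (-2/7 + (⅐)*1)) = -2*(8 + (-2/7 + ⅐)) = -2*(8 - ⅐) = -2*55/7 = -110/7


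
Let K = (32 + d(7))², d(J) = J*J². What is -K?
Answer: -140625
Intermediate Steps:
d(J) = J³
K = 140625 (K = (32 + 7³)² = (32 + 343)² = 375² = 140625)
-K = -1*140625 = -140625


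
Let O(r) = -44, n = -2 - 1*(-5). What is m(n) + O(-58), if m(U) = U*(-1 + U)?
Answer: -38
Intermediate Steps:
n = 3 (n = -2 + 5 = 3)
m(n) + O(-58) = 3*(-1 + 3) - 44 = 3*2 - 44 = 6 - 44 = -38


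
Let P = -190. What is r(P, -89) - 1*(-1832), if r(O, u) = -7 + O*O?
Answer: 37925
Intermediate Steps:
r(O, u) = -7 + O²
r(P, -89) - 1*(-1832) = (-7 + (-190)²) - 1*(-1832) = (-7 + 36100) + 1832 = 36093 + 1832 = 37925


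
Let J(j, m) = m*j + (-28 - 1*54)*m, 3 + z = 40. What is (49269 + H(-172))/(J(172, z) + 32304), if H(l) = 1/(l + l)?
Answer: 16948535/12258096 ≈ 1.3826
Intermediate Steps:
z = 37 (z = -3 + 40 = 37)
H(l) = 1/(2*l)
J(j, m) = -82*m + j*m (J(j, m) = j*m + (-28 - 54)*m = j*m - 82*m = -82*m + j*m)
(49269 + H(-172))/(J(172, z) + 32304) = (49269 + (1/2)/(-172))/(37*(-82 + 172) + 32304) = (49269 + (1/2)*(-1/172))/(37*90 + 32304) = (49269 - 1/344)/(3330 + 32304) = (16948535/344)/35634 = (16948535/344)*(1/35634) = 16948535/12258096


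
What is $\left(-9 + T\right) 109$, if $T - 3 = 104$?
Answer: $10682$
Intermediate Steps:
$T = 107$ ($T = 3 + 104 = 107$)
$\left(-9 + T\right) 109 = \left(-9 + 107\right) 109 = 98 \cdot 109 = 10682$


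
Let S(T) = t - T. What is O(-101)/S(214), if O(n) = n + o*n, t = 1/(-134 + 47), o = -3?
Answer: -17574/18619 ≈ -0.94387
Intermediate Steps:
t = -1/87 (t = 1/(-87) = -1/87 ≈ -0.011494)
O(n) = -2*n (O(n) = n - 3*n = -2*n)
S(T) = -1/87 - T
O(-101)/S(214) = (-2*(-101))/(-1/87 - 1*214) = 202/(-1/87 - 214) = 202/(-18619/87) = 202*(-87/18619) = -17574/18619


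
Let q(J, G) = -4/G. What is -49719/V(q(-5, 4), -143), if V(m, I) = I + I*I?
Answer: -49719/20306 ≈ -2.4485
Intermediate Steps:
V(m, I) = I + I²
-49719/V(q(-5, 4), -143) = -49719*(-1/(143*(1 - 143))) = -49719/((-143*(-142))) = -49719/20306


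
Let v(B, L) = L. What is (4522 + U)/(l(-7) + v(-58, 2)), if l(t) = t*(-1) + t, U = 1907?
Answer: 6429/2 ≈ 3214.5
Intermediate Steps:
l(t) = 0 (l(t) = -t + t = 0)
(4522 + U)/(l(-7) + v(-58, 2)) = (4522 + 1907)/(0 + 2) = 6429/2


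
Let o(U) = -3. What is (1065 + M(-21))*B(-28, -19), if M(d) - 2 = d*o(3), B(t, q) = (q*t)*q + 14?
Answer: -11406220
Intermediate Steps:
B(t, q) = 14 + t*q² (B(t, q) = t*q² + 14 = 14 + t*q²)
M(d) = 2 - 3*d (M(d) = 2 + d*(-3) = 2 - 3*d)
(1065 + M(-21))*B(-28, -19) = (1065 + (2 - 3*(-21)))*(14 - 28*(-19)²) = (1065 + (2 + 63))*(14 - 28*361) = (1065 + 65)*(14 - 10108) = 1130*(-10094) = -11406220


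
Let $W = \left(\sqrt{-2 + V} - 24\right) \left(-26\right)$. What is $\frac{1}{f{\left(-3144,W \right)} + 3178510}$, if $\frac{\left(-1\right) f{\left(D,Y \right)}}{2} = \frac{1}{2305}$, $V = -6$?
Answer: $\frac{2305}{7326465548} \approx 3.1461 \cdot 10^{-7}$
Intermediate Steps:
$W = 624 - 52 i \sqrt{2}$ ($W = \left(\sqrt{-2 - 6} - 24\right) \left(-26\right) = \left(\sqrt{-8} - 24\right) \left(-26\right) = \left(2 i \sqrt{2} - 24\right) \left(-26\right) = \left(-24 + 2 i \sqrt{2}\right) \left(-26\right) = 624 - 52 i \sqrt{2} \approx 624.0 - 73.539 i$)
$f{\left(D,Y \right)} = - \frac{2}{2305}$
$\frac{1}{f{\left(-3144,W \right)} + 3178510} = \frac{1}{- \frac{2}{2305} + 3178510} = \frac{1}{\frac{7326465548}{2305}} = \frac{2305}{7326465548}$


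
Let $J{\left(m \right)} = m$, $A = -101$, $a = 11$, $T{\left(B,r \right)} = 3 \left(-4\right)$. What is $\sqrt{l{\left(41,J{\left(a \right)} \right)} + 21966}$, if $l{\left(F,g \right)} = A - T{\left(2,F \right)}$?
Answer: $\sqrt{21877} \approx 147.91$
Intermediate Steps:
$T{\left(B,r \right)} = -12$
$l{\left(F,g \right)} = -89$ ($l{\left(F,g \right)} = -101 - -12 = -101 + 12 = -89$)
$\sqrt{l{\left(41,J{\left(a \right)} \right)} + 21966} = \sqrt{-89 + 21966} = \sqrt{21877}$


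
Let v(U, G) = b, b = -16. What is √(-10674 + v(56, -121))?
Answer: I*√10690 ≈ 103.39*I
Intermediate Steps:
v(U, G) = -16
√(-10674 + v(56, -121)) = √(-10674 - 16) = √(-10690) = I*√10690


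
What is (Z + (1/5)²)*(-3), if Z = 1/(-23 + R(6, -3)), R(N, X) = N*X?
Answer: -48/1025 ≈ -0.046829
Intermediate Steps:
Z = -1/41 (Z = 1/(-23 + 6*(-3)) = 1/(-23 - 18) = 1/(-41) = -1/41 ≈ -0.024390)
(Z + (1/5)²)*(-3) = (-1/41 + (1/5)²)*(-3) = (-1/41 + (⅕)²)*(-3) = (-1/41 + 1/25)*(-3) = (16/1025)*(-3) = -48/1025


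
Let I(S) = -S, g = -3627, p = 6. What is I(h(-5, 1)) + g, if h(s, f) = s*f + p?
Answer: -3628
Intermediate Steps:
h(s, f) = 6 + f*s (h(s, f) = s*f + 6 = f*s + 6 = 6 + f*s)
I(h(-5, 1)) + g = -(6 + 1*(-5)) - 3627 = -(6 - 5) - 3627 = -1*1 - 3627 = -1 - 3627 = -3628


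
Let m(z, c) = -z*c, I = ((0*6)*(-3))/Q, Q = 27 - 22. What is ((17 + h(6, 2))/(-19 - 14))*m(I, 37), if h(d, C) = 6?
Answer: 0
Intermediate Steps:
Q = 5
I = 0 (I = ((0*6)*(-3))/5 = (0*(-3))*(1/5) = 0*(1/5) = 0)
m(z, c) = -c*z
((17 + h(6, 2))/(-19 - 14))*m(I, 37) = ((17 + 6)/(-19 - 14))*(-1*37*0) = (23/(-33))*0 = (23*(-1/33))*0 = -23/33*0 = 0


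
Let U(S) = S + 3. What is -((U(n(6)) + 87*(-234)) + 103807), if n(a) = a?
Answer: -83458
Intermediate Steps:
U(S) = 3 + S
-((U(n(6)) + 87*(-234)) + 103807) = -(((3 + 6) + 87*(-234)) + 103807) = -((9 - 20358) + 103807) = -(-20349 + 103807) = -1*83458 = -83458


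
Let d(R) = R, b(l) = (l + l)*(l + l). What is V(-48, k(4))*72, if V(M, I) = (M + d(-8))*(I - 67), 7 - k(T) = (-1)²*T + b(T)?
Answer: 516096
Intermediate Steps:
b(l) = 4*l² (b(l) = (2*l)*(2*l) = 4*l²)
k(T) = 7 - T - 4*T² (k(T) = 7 - ((-1)²*T + 4*T²) = 7 - (1*T + 4*T²) = 7 - (T + 4*T²) = 7 + (-T - 4*T²) = 7 - T - 4*T²)
V(M, I) = (-67 + I)*(-8 + M) (V(M, I) = (M - 8)*(I - 67) = (-8 + M)*(-67 + I) = (-67 + I)*(-8 + M))
V(-48, k(4))*72 = (536 - 67*(-48) - 8*(7 - 1*4 - 4*4²) + (7 - 1*4 - 4*4²)*(-48))*72 = (536 + 3216 - 8*(7 - 4 - 4*16) + (7 - 4 - 4*16)*(-48))*72 = (536 + 3216 - 8*(7 - 4 - 64) + (7 - 4 - 64)*(-48))*72 = (536 + 3216 - 8*(-61) - 61*(-48))*72 = (536 + 3216 + 488 + 2928)*72 = 7168*72 = 516096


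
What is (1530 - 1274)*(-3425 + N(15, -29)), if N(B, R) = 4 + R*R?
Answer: -660480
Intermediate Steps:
N(B, R) = 4 + R²
(1530 - 1274)*(-3425 + N(15, -29)) = (1530 - 1274)*(-3425 + (4 + (-29)²)) = 256*(-3425 + (4 + 841)) = 256*(-3425 + 845) = 256*(-2580) = -660480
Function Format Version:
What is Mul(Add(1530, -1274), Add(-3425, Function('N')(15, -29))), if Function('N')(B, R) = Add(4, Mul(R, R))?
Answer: -660480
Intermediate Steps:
Function('N')(B, R) = Add(4, Pow(R, 2))
Mul(Add(1530, -1274), Add(-3425, Function('N')(15, -29))) = Mul(Add(1530, -1274), Add(-3425, Add(4, Pow(-29, 2)))) = Mul(256, Add(-3425, Add(4, 841))) = Mul(256, Add(-3425, 845)) = Mul(256, -2580) = -660480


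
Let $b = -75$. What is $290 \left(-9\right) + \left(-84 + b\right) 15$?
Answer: $-4995$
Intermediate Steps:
$290 \left(-9\right) + \left(-84 + b\right) 15 = 290 \left(-9\right) + \left(-84 - 75\right) 15 = -2610 - 2385 = -4995$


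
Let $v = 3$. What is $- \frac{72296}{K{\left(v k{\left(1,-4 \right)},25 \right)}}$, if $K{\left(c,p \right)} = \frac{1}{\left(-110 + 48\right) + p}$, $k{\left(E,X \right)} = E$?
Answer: $2674952$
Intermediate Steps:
$K{\left(c,p \right)} = \frac{1}{-62 + p}$
$- \frac{72296}{K{\left(v k{\left(1,-4 \right)},25 \right)}} = - \frac{72296}{\frac{1}{-62 + 25}} = - \frac{72296}{\frac{1}{-37}} = - \frac{72296}{- \frac{1}{37}} = \left(-72296\right) \left(-37\right) = 2674952$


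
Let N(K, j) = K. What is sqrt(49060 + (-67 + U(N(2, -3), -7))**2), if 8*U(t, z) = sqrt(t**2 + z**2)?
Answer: sqrt(3427189 - 1072*sqrt(53))/8 ≈ 231.14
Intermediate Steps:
U(t, z) = sqrt(t**2 + z**2)/8
sqrt(49060 + (-67 + U(N(2, -3), -7))**2) = sqrt(49060 + (-67 + sqrt(2**2 + (-7)**2)/8)**2) = sqrt(49060 + (-67 + sqrt(4 + 49)/8)**2) = sqrt(49060 + (-67 + sqrt(53)/8)**2)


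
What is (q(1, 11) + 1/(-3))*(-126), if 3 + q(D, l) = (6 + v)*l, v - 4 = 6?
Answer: -21756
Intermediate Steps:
v = 10 (v = 4 + 6 = 10)
q(D, l) = -3 + 16*l (q(D, l) = -3 + (6 + 10)*l = -3 + 16*l)
(q(1, 11) + 1/(-3))*(-126) = ((-3 + 16*11) + 1/(-3))*(-126) = ((-3 + 176) - ⅓)*(-126) = (173 - ⅓)*(-126) = (518/3)*(-126) = -21756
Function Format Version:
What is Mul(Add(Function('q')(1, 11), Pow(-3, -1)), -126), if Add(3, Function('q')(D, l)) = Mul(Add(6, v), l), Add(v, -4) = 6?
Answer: -21756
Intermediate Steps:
v = 10 (v = Add(4, 6) = 10)
Function('q')(D, l) = Add(-3, Mul(16, l)) (Function('q')(D, l) = Add(-3, Mul(Add(6, 10), l)) = Add(-3, Mul(16, l)))
Mul(Add(Function('q')(1, 11), Pow(-3, -1)), -126) = Mul(Add(Add(-3, Mul(16, 11)), Pow(-3, -1)), -126) = Mul(Add(Add(-3, 176), Rational(-1, 3)), -126) = Mul(Add(173, Rational(-1, 3)), -126) = Mul(Rational(518, 3), -126) = -21756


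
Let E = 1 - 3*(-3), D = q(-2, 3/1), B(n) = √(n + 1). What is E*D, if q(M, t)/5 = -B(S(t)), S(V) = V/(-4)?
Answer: -25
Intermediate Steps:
S(V) = -V/4 (S(V) = V*(-¼) = -V/4)
B(n) = √(1 + n)
q(M, t) = -5*√(1 - t/4) (q(M, t) = 5*(-√(1 - t/4)) = -5*√(1 - t/4))
D = -5/2 (D = -5*√(4 - 3/1)/2 = -5*√(4 - 3)/2 = -5*√1/2 = -5/2*1 = -5/2 ≈ -2.5000)
E = 10 (E = 1 + 9 = 10)
E*D = 10*(-5/2) = -25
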